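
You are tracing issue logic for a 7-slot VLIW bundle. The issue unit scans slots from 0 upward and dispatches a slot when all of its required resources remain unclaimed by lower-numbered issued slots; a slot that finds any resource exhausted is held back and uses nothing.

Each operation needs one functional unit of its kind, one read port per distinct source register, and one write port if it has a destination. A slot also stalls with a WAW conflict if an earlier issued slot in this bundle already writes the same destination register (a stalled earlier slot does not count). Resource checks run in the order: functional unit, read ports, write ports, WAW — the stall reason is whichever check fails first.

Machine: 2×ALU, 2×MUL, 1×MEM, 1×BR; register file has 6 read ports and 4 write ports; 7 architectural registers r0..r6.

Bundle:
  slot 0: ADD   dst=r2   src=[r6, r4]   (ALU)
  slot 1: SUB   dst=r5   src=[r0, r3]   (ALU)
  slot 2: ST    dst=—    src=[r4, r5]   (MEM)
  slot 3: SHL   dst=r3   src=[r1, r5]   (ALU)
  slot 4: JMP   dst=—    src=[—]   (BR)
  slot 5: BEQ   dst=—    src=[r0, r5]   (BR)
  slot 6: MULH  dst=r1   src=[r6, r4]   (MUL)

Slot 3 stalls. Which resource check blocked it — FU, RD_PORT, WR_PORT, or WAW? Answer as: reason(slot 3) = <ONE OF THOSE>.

slot 0 (ALU): ISSUE — free A1,Mu2,Ld1,B1 rp4 wp3
slot 1 (ALU): ISSUE — free A0,Mu2,Ld1,B1 rp2 wp2
slot 2 (MEM): ISSUE — free A0,Mu2,Ld0,B1 rp0 wp2
slot 3 (ALU): stall FU — free A0,Mu2,Ld0,B1 rp0 wp2
slot 4 (BR): ISSUE — free A0,Mu2,Ld0,B0 rp0 wp2
slot 5 (BR): stall FU — free A0,Mu2,Ld0,B0 rp0 wp2
slot 6 (MUL): stall RD_PORT — free A0,Mu2,Ld0,B0 rp0 wp2

reason(slot 3) = FU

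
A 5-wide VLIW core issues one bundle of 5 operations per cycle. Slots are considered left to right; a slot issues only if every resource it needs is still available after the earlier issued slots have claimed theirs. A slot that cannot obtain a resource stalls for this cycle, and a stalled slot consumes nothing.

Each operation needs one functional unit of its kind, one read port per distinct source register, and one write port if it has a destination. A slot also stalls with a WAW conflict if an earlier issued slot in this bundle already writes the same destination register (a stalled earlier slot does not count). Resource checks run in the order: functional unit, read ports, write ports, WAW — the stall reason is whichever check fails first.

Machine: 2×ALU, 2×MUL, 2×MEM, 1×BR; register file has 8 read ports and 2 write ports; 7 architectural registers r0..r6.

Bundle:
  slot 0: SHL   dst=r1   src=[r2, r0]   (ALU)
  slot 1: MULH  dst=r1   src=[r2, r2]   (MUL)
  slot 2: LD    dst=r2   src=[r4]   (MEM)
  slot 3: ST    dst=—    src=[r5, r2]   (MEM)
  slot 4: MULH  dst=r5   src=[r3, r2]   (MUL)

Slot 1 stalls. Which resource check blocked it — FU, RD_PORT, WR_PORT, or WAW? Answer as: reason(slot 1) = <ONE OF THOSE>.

slot 0 (ALU): ISSUE — free A1,Mu2,Ld2,B1 rp6 wp1
slot 1 (MUL): stall WAW — free A1,Mu2,Ld2,B1 rp6 wp1
slot 2 (MEM): ISSUE — free A1,Mu2,Ld1,B1 rp5 wp0
slot 3 (MEM): ISSUE — free A1,Mu2,Ld0,B1 rp3 wp0
slot 4 (MUL): stall WR_PORT — free A1,Mu2,Ld0,B1 rp3 wp0

reason(slot 1) = WAW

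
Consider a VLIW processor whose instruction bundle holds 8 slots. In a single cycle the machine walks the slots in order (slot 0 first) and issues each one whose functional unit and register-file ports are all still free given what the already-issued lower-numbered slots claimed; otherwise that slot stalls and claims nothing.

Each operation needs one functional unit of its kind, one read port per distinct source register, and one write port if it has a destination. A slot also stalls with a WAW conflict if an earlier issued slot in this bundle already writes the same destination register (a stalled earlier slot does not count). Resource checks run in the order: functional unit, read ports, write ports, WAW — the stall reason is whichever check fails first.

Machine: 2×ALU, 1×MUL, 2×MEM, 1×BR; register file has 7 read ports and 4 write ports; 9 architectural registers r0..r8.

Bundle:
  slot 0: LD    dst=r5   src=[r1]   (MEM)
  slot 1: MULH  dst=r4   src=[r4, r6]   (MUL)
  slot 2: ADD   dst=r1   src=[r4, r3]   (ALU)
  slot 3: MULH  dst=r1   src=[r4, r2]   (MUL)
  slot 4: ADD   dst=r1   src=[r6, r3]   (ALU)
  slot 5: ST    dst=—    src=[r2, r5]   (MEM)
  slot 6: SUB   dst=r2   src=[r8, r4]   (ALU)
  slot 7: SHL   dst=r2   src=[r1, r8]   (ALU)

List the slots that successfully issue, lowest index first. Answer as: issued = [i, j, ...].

issued = [0, 1, 2, 5]

#0 MEM src=r1 dispatched  <A:2 Mu:1 Ld:1 B:1 rd:6 wr:3>
#1 MUL src=r4,r6 dispatched  <A:2 Mu:0 Ld:1 B:1 rd:4 wr:2>
#2 ALU src=r4,r3 dispatched  <A:1 Mu:0 Ld:1 B:1 rd:2 wr:1>
#3 MUL src=r4,r2 held:FU  <A:1 Mu:0 Ld:1 B:1 rd:2 wr:1>
#4 ALU src=r6,r3 held:WAW  <A:1 Mu:0 Ld:1 B:1 rd:2 wr:1>
#5 MEM src=r2,r5 dispatched  <A:1 Mu:0 Ld:0 B:1 rd:0 wr:1>
#6 ALU src=r8,r4 held:RD_PORT  <A:1 Mu:0 Ld:0 B:1 rd:0 wr:1>
#7 ALU src=r1,r8 held:RD_PORT  <A:1 Mu:0 Ld:0 B:1 rd:0 wr:1>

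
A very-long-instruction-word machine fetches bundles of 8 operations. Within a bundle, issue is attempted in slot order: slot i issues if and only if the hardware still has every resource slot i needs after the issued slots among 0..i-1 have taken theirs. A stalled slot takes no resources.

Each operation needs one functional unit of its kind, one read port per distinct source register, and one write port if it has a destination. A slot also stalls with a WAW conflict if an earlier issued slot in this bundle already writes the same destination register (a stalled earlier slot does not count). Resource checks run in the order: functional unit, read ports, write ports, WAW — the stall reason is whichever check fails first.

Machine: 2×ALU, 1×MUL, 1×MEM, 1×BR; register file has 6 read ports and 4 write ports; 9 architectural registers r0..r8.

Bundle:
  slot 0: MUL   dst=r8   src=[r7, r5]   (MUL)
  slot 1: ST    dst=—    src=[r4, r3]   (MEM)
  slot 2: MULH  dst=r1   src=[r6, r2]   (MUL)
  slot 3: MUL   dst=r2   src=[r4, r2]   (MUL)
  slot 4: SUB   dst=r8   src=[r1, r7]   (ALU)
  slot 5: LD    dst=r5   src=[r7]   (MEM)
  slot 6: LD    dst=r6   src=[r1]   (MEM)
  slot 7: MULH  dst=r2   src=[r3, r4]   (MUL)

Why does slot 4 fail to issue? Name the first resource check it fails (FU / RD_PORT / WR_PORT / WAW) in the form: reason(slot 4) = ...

reason(slot 4) = WAW

slot 0 (MUL): ISSUE — free A2,Mu0,Ld1,B1 rp4 wp3
slot 1 (MEM): ISSUE — free A2,Mu0,Ld0,B1 rp2 wp3
slot 2 (MUL): stall FU — free A2,Mu0,Ld0,B1 rp2 wp3
slot 3 (MUL): stall FU — free A2,Mu0,Ld0,B1 rp2 wp3
slot 4 (ALU): stall WAW — free A2,Mu0,Ld0,B1 rp2 wp3
slot 5 (MEM): stall FU — free A2,Mu0,Ld0,B1 rp2 wp3
slot 6 (MEM): stall FU — free A2,Mu0,Ld0,B1 rp2 wp3
slot 7 (MUL): stall FU — free A2,Mu0,Ld0,B1 rp2 wp3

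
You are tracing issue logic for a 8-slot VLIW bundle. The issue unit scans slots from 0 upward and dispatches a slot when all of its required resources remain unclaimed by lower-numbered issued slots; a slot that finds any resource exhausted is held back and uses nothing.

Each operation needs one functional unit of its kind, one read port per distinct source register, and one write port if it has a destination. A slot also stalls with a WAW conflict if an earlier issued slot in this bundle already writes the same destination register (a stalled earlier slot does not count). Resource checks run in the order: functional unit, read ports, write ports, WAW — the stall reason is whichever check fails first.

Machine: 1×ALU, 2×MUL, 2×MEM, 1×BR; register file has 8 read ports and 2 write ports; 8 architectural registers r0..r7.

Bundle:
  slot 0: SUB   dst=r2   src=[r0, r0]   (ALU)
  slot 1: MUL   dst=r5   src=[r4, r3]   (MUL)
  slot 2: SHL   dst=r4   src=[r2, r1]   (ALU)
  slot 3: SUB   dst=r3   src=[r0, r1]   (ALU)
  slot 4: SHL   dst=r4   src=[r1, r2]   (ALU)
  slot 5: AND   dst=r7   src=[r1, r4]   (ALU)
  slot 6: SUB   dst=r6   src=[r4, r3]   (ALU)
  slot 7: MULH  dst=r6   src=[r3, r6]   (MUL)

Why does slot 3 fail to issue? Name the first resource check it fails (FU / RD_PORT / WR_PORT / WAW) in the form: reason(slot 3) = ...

[0] ALU needs rd=1 wr=1: ok; after: ALU=0 MUL=2 MEM=2 BR=1, R=7, W=1
[1] MUL needs rd=2 wr=1: ok; after: ALU=0 MUL=1 MEM=2 BR=1, R=5, W=0
[2] ALU needs rd=2 wr=1: FU; after: ALU=0 MUL=1 MEM=2 BR=1, R=5, W=0
[3] ALU needs rd=2 wr=1: FU; after: ALU=0 MUL=1 MEM=2 BR=1, R=5, W=0
[4] ALU needs rd=2 wr=1: FU; after: ALU=0 MUL=1 MEM=2 BR=1, R=5, W=0
[5] ALU needs rd=2 wr=1: FU; after: ALU=0 MUL=1 MEM=2 BR=1, R=5, W=0
[6] ALU needs rd=2 wr=1: FU; after: ALU=0 MUL=1 MEM=2 BR=1, R=5, W=0
[7] MUL needs rd=2 wr=1: WR_PORT; after: ALU=0 MUL=1 MEM=2 BR=1, R=5, W=0

reason(slot 3) = FU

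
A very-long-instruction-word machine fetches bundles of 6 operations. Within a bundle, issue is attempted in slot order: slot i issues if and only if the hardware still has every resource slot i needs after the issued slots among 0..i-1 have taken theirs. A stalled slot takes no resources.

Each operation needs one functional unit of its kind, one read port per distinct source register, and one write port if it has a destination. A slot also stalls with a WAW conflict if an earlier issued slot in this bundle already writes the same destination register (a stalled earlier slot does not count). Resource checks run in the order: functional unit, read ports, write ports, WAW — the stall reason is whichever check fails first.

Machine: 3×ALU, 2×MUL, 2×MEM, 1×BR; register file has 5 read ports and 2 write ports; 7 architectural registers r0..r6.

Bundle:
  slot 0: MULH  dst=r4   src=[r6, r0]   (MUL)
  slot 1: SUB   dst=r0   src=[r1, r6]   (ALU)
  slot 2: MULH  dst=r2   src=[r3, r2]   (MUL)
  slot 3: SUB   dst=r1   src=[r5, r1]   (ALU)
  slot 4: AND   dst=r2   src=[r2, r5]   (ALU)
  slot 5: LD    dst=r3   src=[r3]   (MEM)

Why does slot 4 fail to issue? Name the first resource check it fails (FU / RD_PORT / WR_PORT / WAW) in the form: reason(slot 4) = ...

  0. MUL→r4 ⇒ go  {3A/1Mu/2Ld/1B | 3r 1w}
  1. ALU→r0 ⇒ go  {2A/1Mu/2Ld/1B | 1r 0w}
  2. MUL→r2 ⇒ no(RD_PORT)  {2A/1Mu/2Ld/1B | 1r 0w}
  3. ALU→r1 ⇒ no(RD_PORT)  {2A/1Mu/2Ld/1B | 1r 0w}
  4. ALU→r2 ⇒ no(RD_PORT)  {2A/1Mu/2Ld/1B | 1r 0w}
  5. MEM→r3 ⇒ no(WR_PORT)  {2A/1Mu/2Ld/1B | 1r 0w}

reason(slot 4) = RD_PORT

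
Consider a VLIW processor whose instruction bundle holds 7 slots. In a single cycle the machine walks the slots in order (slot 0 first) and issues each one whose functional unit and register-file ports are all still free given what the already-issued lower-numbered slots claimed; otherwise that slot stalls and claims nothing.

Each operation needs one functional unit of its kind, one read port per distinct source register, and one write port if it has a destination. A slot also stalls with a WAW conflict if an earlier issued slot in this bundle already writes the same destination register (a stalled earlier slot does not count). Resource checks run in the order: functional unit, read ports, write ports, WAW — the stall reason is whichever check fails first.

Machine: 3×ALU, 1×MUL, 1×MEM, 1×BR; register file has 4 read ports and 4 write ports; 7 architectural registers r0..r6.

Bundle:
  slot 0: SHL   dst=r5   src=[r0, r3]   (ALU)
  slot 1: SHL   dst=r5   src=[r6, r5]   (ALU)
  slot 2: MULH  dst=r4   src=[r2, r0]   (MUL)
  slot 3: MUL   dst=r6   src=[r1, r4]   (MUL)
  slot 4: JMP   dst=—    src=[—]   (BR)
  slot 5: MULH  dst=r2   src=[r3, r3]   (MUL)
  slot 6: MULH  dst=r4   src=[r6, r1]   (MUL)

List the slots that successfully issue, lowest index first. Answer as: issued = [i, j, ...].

  0. ALU→r5 ⇒ go  {2A/1Mu/1Ld/1B | 2r 3w}
  1. ALU→r5 ⇒ no(WAW)  {2A/1Mu/1Ld/1B | 2r 3w}
  2. MUL→r4 ⇒ go  {2A/0Mu/1Ld/1B | 0r 2w}
  3. MUL→r6 ⇒ no(FU)  {2A/0Mu/1Ld/1B | 0r 2w}
  4. BR ⇒ go  {2A/0Mu/1Ld/0B | 0r 2w}
  5. MUL→r2 ⇒ no(FU)  {2A/0Mu/1Ld/0B | 0r 2w}
  6. MUL→r4 ⇒ no(FU)  {2A/0Mu/1Ld/0B | 0r 2w}

issued = [0, 2, 4]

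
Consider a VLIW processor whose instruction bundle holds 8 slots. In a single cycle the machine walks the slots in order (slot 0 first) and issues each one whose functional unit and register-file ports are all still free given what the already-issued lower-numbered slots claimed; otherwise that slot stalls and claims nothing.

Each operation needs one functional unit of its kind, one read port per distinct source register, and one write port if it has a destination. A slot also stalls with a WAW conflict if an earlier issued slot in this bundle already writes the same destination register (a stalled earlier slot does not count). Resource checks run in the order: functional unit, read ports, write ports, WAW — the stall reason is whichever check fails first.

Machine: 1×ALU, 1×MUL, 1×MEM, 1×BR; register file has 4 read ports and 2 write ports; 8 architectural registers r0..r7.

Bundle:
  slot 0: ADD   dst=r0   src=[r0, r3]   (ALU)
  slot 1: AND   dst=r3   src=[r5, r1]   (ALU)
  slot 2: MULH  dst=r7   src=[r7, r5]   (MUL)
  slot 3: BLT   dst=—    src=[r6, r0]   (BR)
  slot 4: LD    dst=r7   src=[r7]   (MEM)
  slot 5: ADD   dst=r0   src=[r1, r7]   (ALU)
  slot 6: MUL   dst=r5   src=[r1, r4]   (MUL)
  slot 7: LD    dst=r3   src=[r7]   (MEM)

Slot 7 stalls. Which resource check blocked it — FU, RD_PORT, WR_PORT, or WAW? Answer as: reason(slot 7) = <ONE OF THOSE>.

[0] ALU needs rd=2 wr=1: ok; after: ALU=0 MUL=1 MEM=1 BR=1, R=2, W=1
[1] ALU needs rd=2 wr=1: FU; after: ALU=0 MUL=1 MEM=1 BR=1, R=2, W=1
[2] MUL needs rd=2 wr=1: ok; after: ALU=0 MUL=0 MEM=1 BR=1, R=0, W=0
[3] BR needs rd=2 wr=0: RD_PORT; after: ALU=0 MUL=0 MEM=1 BR=1, R=0, W=0
[4] MEM needs rd=1 wr=1: RD_PORT; after: ALU=0 MUL=0 MEM=1 BR=1, R=0, W=0
[5] ALU needs rd=2 wr=1: FU; after: ALU=0 MUL=0 MEM=1 BR=1, R=0, W=0
[6] MUL needs rd=2 wr=1: FU; after: ALU=0 MUL=0 MEM=1 BR=1, R=0, W=0
[7] MEM needs rd=1 wr=1: RD_PORT; after: ALU=0 MUL=0 MEM=1 BR=1, R=0, W=0

reason(slot 7) = RD_PORT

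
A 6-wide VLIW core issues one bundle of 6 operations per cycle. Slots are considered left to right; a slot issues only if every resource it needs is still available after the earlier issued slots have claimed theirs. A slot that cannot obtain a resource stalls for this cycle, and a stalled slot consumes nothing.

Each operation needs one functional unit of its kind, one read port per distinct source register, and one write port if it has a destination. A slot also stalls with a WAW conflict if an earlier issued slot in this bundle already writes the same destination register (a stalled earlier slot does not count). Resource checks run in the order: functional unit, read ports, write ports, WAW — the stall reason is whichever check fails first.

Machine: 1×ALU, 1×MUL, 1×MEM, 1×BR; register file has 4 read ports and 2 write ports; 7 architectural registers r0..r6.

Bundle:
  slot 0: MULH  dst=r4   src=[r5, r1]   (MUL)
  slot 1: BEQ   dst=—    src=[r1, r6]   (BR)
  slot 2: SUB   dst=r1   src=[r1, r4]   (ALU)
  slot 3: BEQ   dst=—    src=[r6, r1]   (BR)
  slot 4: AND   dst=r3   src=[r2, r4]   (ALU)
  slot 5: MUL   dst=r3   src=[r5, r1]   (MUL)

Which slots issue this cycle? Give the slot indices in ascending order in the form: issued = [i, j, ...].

issued = [0, 1]

slot 0 (MUL): ISSUE — free A1,Mu0,Ld1,B1 rp2 wp1
slot 1 (BR): ISSUE — free A1,Mu0,Ld1,B0 rp0 wp1
slot 2 (ALU): stall RD_PORT — free A1,Mu0,Ld1,B0 rp0 wp1
slot 3 (BR): stall FU — free A1,Mu0,Ld1,B0 rp0 wp1
slot 4 (ALU): stall RD_PORT — free A1,Mu0,Ld1,B0 rp0 wp1
slot 5 (MUL): stall FU — free A1,Mu0,Ld1,B0 rp0 wp1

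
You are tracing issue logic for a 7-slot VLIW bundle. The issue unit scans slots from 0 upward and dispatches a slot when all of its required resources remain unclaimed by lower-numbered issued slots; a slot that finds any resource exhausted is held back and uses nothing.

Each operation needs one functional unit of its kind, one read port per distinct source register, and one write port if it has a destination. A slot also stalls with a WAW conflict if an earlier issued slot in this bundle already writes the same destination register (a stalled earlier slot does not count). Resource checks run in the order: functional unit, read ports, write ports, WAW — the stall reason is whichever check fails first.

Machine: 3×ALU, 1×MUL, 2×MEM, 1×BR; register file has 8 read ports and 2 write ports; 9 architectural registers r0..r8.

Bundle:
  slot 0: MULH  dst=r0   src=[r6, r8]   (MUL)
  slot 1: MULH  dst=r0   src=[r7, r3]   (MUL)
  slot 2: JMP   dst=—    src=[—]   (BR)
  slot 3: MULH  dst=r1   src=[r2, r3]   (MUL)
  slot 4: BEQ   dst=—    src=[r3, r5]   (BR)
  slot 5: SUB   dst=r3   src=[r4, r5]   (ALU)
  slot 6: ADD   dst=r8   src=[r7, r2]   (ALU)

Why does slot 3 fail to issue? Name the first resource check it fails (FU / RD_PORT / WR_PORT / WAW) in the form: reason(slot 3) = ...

reason(slot 3) = FU

  0. MUL→r0 ⇒ go  {3A/0Mu/2Ld/1B | 6r 1w}
  1. MUL→r0 ⇒ no(FU)  {3A/0Mu/2Ld/1B | 6r 1w}
  2. BR ⇒ go  {3A/0Mu/2Ld/0B | 6r 1w}
  3. MUL→r1 ⇒ no(FU)  {3A/0Mu/2Ld/0B | 6r 1w}
  4. BR ⇒ no(FU)  {3A/0Mu/2Ld/0B | 6r 1w}
  5. ALU→r3 ⇒ go  {2A/0Mu/2Ld/0B | 4r 0w}
  6. ALU→r8 ⇒ no(WR_PORT)  {2A/0Mu/2Ld/0B | 4r 0w}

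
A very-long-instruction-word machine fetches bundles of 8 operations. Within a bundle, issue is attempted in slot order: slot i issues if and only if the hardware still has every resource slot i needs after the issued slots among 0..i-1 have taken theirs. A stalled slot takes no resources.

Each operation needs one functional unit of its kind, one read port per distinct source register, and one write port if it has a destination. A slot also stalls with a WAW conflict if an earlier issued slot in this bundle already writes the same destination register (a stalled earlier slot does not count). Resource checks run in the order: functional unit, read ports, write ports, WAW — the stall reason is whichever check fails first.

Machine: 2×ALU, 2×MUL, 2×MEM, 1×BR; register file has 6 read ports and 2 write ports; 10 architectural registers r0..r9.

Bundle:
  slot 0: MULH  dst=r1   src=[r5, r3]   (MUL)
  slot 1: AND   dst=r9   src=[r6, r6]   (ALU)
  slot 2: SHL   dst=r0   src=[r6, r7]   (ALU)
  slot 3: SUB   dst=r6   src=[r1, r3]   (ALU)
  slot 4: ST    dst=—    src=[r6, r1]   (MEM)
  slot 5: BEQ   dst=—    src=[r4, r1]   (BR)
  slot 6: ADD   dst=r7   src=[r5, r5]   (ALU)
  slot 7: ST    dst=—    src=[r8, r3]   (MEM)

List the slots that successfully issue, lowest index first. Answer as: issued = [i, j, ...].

slot 0 (MUL): ISSUE — free A2,Mu1,Ld2,B1 rp4 wp1
slot 1 (ALU): ISSUE — free A1,Mu1,Ld2,B1 rp3 wp0
slot 2 (ALU): stall WR_PORT — free A1,Mu1,Ld2,B1 rp3 wp0
slot 3 (ALU): stall WR_PORT — free A1,Mu1,Ld2,B1 rp3 wp0
slot 4 (MEM): ISSUE — free A1,Mu1,Ld1,B1 rp1 wp0
slot 5 (BR): stall RD_PORT — free A1,Mu1,Ld1,B1 rp1 wp0
slot 6 (ALU): stall WR_PORT — free A1,Mu1,Ld1,B1 rp1 wp0
slot 7 (MEM): stall RD_PORT — free A1,Mu1,Ld1,B1 rp1 wp0

issued = [0, 1, 4]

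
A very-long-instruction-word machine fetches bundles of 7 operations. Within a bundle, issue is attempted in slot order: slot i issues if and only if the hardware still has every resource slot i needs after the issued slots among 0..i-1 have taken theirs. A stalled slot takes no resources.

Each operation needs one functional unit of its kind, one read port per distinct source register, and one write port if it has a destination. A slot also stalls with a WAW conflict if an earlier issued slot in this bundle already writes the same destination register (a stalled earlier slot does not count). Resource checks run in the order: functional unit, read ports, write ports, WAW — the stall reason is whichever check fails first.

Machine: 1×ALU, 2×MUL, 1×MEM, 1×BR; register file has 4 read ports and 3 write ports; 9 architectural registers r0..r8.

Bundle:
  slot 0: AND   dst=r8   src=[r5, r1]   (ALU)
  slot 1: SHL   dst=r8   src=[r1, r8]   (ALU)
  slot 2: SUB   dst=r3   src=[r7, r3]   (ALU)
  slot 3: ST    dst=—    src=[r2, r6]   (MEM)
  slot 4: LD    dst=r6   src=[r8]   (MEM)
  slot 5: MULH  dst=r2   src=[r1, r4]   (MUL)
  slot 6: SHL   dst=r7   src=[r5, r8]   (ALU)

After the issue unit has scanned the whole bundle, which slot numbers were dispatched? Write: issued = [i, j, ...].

slot 0 (ALU): ISSUE — free A0,Mu2,Ld1,B1 rp2 wp2
slot 1 (ALU): stall FU — free A0,Mu2,Ld1,B1 rp2 wp2
slot 2 (ALU): stall FU — free A0,Mu2,Ld1,B1 rp2 wp2
slot 3 (MEM): ISSUE — free A0,Mu2,Ld0,B1 rp0 wp2
slot 4 (MEM): stall FU — free A0,Mu2,Ld0,B1 rp0 wp2
slot 5 (MUL): stall RD_PORT — free A0,Mu2,Ld0,B1 rp0 wp2
slot 6 (ALU): stall FU — free A0,Mu2,Ld0,B1 rp0 wp2

issued = [0, 3]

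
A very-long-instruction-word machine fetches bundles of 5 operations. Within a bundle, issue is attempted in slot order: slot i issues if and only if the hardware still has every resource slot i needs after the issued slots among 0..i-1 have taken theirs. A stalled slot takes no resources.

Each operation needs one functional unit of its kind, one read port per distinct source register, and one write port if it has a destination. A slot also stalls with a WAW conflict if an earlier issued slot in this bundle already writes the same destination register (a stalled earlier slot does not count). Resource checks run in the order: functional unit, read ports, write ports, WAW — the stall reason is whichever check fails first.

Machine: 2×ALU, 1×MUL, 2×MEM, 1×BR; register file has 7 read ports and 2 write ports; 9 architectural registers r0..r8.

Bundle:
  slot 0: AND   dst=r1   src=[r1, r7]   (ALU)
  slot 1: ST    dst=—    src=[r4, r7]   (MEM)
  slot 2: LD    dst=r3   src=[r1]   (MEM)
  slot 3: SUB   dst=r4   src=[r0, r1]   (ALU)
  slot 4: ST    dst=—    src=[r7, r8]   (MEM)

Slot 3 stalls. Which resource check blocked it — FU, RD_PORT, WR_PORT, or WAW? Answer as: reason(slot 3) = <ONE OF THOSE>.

reason(slot 3) = WR_PORT

#0 ALU src=r1,r7 dispatched  <A:1 Mu:1 Ld:2 B:1 rd:5 wr:1>
#1 MEM src=r4,r7 dispatched  <A:1 Mu:1 Ld:1 B:1 rd:3 wr:1>
#2 MEM src=r1 dispatched  <A:1 Mu:1 Ld:0 B:1 rd:2 wr:0>
#3 ALU src=r0,r1 held:WR_PORT  <A:1 Mu:1 Ld:0 B:1 rd:2 wr:0>
#4 MEM src=r7,r8 held:FU  <A:1 Mu:1 Ld:0 B:1 rd:2 wr:0>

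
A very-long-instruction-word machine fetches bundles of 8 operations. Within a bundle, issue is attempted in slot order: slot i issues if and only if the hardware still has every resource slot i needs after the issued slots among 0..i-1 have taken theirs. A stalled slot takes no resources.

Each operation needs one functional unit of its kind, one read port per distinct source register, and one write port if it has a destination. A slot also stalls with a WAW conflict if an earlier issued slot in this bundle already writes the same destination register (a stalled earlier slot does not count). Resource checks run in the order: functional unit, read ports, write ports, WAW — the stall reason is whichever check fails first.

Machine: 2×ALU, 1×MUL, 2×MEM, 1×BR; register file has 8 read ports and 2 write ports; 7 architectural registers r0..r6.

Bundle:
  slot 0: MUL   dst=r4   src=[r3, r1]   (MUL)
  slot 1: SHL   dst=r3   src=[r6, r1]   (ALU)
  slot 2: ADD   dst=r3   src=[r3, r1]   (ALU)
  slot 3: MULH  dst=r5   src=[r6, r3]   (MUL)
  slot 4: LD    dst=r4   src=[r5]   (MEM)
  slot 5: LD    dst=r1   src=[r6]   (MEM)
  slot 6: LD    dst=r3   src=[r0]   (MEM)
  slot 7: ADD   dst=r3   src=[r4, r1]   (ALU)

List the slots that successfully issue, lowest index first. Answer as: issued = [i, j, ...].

issued = [0, 1]

  0. MUL→r4 ⇒ go  {2A/0Mu/2Ld/1B | 6r 1w}
  1. ALU→r3 ⇒ go  {1A/0Mu/2Ld/1B | 4r 0w}
  2. ALU→r3 ⇒ no(WR_PORT)  {1A/0Mu/2Ld/1B | 4r 0w}
  3. MUL→r5 ⇒ no(FU)  {1A/0Mu/2Ld/1B | 4r 0w}
  4. MEM→r4 ⇒ no(WR_PORT)  {1A/0Mu/2Ld/1B | 4r 0w}
  5. MEM→r1 ⇒ no(WR_PORT)  {1A/0Mu/2Ld/1B | 4r 0w}
  6. MEM→r3 ⇒ no(WR_PORT)  {1A/0Mu/2Ld/1B | 4r 0w}
  7. ALU→r3 ⇒ no(WR_PORT)  {1A/0Mu/2Ld/1B | 4r 0w}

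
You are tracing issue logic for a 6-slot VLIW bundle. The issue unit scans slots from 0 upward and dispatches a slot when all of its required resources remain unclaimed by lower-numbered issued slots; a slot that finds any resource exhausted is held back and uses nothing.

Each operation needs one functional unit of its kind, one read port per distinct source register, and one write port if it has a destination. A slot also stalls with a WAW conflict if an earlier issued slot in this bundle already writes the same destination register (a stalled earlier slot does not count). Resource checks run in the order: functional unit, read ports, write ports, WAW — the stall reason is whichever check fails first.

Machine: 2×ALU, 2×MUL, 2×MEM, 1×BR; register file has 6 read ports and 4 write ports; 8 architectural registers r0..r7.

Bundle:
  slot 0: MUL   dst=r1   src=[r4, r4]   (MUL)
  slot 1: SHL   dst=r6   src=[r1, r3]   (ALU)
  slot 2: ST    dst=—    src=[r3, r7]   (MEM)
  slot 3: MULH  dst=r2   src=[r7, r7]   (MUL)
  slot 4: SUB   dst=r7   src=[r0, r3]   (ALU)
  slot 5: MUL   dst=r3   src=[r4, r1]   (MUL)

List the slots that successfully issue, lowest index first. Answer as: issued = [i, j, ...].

issued = [0, 1, 2, 3]

#0 MUL src=r4,r4 dispatched  <A:2 Mu:1 Ld:2 B:1 rd:5 wr:3>
#1 ALU src=r1,r3 dispatched  <A:1 Mu:1 Ld:2 B:1 rd:3 wr:2>
#2 MEM src=r3,r7 dispatched  <A:1 Mu:1 Ld:1 B:1 rd:1 wr:2>
#3 MUL src=r7,r7 dispatched  <A:1 Mu:0 Ld:1 B:1 rd:0 wr:1>
#4 ALU src=r0,r3 held:RD_PORT  <A:1 Mu:0 Ld:1 B:1 rd:0 wr:1>
#5 MUL src=r4,r1 held:FU  <A:1 Mu:0 Ld:1 B:1 rd:0 wr:1>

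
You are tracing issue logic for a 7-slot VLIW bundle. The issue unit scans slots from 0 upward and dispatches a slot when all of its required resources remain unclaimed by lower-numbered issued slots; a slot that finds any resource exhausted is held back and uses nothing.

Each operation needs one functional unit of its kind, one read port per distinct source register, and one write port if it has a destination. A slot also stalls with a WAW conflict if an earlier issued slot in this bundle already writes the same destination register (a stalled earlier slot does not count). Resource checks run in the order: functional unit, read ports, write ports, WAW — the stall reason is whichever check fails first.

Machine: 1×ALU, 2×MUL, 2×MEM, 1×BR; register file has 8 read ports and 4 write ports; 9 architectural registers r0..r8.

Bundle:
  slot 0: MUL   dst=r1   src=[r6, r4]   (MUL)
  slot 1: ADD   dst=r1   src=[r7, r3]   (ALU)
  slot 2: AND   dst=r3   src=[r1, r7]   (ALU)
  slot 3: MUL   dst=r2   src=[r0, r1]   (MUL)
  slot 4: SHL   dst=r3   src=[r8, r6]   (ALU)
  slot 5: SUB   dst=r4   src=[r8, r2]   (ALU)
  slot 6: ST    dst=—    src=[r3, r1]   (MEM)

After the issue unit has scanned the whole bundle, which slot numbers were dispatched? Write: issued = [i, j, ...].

issued = [0, 2, 3, 6]

#0 MUL src=r6,r4 dispatched  <A:1 Mu:1 Ld:2 B:1 rd:6 wr:3>
#1 ALU src=r7,r3 held:WAW  <A:1 Mu:1 Ld:2 B:1 rd:6 wr:3>
#2 ALU src=r1,r7 dispatched  <A:0 Mu:1 Ld:2 B:1 rd:4 wr:2>
#3 MUL src=r0,r1 dispatched  <A:0 Mu:0 Ld:2 B:1 rd:2 wr:1>
#4 ALU src=r8,r6 held:FU  <A:0 Mu:0 Ld:2 B:1 rd:2 wr:1>
#5 ALU src=r8,r2 held:FU  <A:0 Mu:0 Ld:2 B:1 rd:2 wr:1>
#6 MEM src=r3,r1 dispatched  <A:0 Mu:0 Ld:1 B:1 rd:0 wr:1>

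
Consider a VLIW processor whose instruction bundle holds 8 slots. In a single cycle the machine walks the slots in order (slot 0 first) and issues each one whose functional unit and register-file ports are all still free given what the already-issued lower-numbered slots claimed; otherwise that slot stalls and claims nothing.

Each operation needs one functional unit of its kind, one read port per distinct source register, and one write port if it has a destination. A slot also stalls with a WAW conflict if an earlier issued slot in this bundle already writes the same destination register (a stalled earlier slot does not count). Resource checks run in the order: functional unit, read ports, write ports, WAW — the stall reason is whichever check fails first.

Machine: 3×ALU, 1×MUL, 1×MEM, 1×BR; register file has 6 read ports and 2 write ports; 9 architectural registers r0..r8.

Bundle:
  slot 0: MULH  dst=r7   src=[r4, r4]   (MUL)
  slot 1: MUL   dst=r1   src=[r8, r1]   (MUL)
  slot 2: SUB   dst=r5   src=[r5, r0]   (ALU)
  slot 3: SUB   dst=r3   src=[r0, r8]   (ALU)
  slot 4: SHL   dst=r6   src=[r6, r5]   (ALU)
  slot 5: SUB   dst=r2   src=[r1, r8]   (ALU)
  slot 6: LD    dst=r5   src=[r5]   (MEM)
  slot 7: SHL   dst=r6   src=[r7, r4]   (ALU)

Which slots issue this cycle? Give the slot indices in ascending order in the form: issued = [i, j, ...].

[0] MUL needs rd=1 wr=1: ok; after: ALU=3 MUL=0 MEM=1 BR=1, R=5, W=1
[1] MUL needs rd=2 wr=1: FU; after: ALU=3 MUL=0 MEM=1 BR=1, R=5, W=1
[2] ALU needs rd=2 wr=1: ok; after: ALU=2 MUL=0 MEM=1 BR=1, R=3, W=0
[3] ALU needs rd=2 wr=1: WR_PORT; after: ALU=2 MUL=0 MEM=1 BR=1, R=3, W=0
[4] ALU needs rd=2 wr=1: WR_PORT; after: ALU=2 MUL=0 MEM=1 BR=1, R=3, W=0
[5] ALU needs rd=2 wr=1: WR_PORT; after: ALU=2 MUL=0 MEM=1 BR=1, R=3, W=0
[6] MEM needs rd=1 wr=1: WR_PORT; after: ALU=2 MUL=0 MEM=1 BR=1, R=3, W=0
[7] ALU needs rd=2 wr=1: WR_PORT; after: ALU=2 MUL=0 MEM=1 BR=1, R=3, W=0

issued = [0, 2]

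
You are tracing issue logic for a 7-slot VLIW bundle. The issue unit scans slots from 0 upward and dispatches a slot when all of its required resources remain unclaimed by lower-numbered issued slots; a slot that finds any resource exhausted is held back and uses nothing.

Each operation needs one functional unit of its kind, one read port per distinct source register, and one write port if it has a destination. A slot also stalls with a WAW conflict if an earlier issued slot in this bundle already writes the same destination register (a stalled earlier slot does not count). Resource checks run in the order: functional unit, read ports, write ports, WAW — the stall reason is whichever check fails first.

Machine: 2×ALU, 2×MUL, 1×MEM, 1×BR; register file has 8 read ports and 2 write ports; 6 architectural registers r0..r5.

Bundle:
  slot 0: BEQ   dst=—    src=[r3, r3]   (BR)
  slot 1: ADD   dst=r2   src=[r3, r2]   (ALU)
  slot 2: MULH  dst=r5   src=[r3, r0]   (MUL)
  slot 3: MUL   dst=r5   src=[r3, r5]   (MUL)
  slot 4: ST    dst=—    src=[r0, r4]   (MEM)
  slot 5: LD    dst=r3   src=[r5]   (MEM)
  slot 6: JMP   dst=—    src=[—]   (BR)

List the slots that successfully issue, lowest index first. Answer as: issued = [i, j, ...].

issued = [0, 1, 2, 4]

#0 BR src=r3,r3 dispatched  <A:2 Mu:2 Ld:1 B:0 rd:7 wr:2>
#1 ALU src=r3,r2 dispatched  <A:1 Mu:2 Ld:1 B:0 rd:5 wr:1>
#2 MUL src=r3,r0 dispatched  <A:1 Mu:1 Ld:1 B:0 rd:3 wr:0>
#3 MUL src=r3,r5 held:WR_PORT  <A:1 Mu:1 Ld:1 B:0 rd:3 wr:0>
#4 MEM src=r0,r4 dispatched  <A:1 Mu:1 Ld:0 B:0 rd:1 wr:0>
#5 MEM src=r5 held:FU  <A:1 Mu:1 Ld:0 B:0 rd:1 wr:0>
#6 BR src=- held:FU  <A:1 Mu:1 Ld:0 B:0 rd:1 wr:0>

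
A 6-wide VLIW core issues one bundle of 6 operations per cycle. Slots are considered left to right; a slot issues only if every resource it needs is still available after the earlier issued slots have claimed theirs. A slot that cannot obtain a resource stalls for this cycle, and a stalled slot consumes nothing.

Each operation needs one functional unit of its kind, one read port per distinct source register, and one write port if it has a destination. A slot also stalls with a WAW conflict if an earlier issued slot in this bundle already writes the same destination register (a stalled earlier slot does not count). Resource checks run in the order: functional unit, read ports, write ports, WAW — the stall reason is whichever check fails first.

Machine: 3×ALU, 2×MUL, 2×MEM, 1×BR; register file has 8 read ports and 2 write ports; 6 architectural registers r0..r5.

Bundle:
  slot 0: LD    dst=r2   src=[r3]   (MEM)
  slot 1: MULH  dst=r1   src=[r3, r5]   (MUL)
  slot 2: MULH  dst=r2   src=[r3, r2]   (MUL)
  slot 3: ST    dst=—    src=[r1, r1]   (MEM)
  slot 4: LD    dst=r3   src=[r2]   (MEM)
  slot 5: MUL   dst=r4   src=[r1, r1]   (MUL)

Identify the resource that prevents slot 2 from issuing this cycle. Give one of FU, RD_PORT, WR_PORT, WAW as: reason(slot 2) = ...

  0. MEM→r2 ⇒ go  {3A/2Mu/1Ld/1B | 7r 1w}
  1. MUL→r1 ⇒ go  {3A/1Mu/1Ld/1B | 5r 0w}
  2. MUL→r2 ⇒ no(WR_PORT)  {3A/1Mu/1Ld/1B | 5r 0w}
  3. MEM ⇒ go  {3A/1Mu/0Ld/1B | 4r 0w}
  4. MEM→r3 ⇒ no(FU)  {3A/1Mu/0Ld/1B | 4r 0w}
  5. MUL→r4 ⇒ no(WR_PORT)  {3A/1Mu/0Ld/1B | 4r 0w}

reason(slot 2) = WR_PORT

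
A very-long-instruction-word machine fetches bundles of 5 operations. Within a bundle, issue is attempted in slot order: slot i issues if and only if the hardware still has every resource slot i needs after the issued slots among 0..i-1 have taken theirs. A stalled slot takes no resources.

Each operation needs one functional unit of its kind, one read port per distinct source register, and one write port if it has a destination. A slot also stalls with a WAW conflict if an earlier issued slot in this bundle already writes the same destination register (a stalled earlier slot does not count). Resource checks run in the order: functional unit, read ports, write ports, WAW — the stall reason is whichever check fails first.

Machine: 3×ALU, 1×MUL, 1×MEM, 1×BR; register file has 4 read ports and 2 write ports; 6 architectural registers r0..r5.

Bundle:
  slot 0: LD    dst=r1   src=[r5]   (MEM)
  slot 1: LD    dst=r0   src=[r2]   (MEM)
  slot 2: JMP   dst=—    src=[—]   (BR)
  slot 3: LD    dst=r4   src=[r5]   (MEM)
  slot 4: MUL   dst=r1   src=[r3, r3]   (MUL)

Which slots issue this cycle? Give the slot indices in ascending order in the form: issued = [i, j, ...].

[0] MEM needs rd=1 wr=1: ok; after: ALU=3 MUL=1 MEM=0 BR=1, R=3, W=1
[1] MEM needs rd=1 wr=1: FU; after: ALU=3 MUL=1 MEM=0 BR=1, R=3, W=1
[2] BR needs rd=0 wr=0: ok; after: ALU=3 MUL=1 MEM=0 BR=0, R=3, W=1
[3] MEM needs rd=1 wr=1: FU; after: ALU=3 MUL=1 MEM=0 BR=0, R=3, W=1
[4] MUL needs rd=1 wr=1: WAW; after: ALU=3 MUL=1 MEM=0 BR=0, R=3, W=1

issued = [0, 2]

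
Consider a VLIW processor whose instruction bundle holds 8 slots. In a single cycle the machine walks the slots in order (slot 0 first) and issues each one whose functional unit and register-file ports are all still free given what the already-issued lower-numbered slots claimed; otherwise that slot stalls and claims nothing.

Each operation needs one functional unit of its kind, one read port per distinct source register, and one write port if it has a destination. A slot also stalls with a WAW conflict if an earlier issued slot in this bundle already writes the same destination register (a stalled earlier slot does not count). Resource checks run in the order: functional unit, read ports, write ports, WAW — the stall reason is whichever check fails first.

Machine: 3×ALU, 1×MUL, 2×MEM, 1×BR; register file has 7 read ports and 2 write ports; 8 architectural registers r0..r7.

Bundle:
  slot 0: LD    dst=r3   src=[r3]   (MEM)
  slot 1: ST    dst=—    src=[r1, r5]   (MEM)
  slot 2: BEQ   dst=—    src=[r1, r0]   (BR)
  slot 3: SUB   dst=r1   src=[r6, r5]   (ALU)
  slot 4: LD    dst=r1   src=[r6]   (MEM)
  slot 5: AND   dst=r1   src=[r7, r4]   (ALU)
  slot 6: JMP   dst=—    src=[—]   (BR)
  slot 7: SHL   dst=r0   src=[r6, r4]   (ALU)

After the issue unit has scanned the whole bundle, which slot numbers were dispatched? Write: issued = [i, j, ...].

slot 0 (MEM): ISSUE — free A3,Mu1,Ld1,B1 rp6 wp1
slot 1 (MEM): ISSUE — free A3,Mu1,Ld0,B1 rp4 wp1
slot 2 (BR): ISSUE — free A3,Mu1,Ld0,B0 rp2 wp1
slot 3 (ALU): ISSUE — free A2,Mu1,Ld0,B0 rp0 wp0
slot 4 (MEM): stall FU — free A2,Mu1,Ld0,B0 rp0 wp0
slot 5 (ALU): stall RD_PORT — free A2,Mu1,Ld0,B0 rp0 wp0
slot 6 (BR): stall FU — free A2,Mu1,Ld0,B0 rp0 wp0
slot 7 (ALU): stall RD_PORT — free A2,Mu1,Ld0,B0 rp0 wp0

issued = [0, 1, 2, 3]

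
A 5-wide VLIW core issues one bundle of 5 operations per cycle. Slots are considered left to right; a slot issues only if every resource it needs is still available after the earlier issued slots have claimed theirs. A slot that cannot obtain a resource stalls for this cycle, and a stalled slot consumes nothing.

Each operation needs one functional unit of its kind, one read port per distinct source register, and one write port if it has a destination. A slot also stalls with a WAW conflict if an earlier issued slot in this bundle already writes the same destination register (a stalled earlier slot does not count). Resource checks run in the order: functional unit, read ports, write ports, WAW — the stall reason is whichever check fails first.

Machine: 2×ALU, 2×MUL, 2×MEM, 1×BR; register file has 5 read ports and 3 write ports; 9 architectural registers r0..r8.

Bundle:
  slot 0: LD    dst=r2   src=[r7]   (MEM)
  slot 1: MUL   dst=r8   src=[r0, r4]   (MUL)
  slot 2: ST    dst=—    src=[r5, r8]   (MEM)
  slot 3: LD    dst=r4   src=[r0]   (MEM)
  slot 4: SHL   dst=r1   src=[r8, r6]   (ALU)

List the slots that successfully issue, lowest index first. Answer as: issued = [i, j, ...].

slot 0 (MEM): ISSUE — free A2,Mu2,Ld1,B1 rp4 wp2
slot 1 (MUL): ISSUE — free A2,Mu1,Ld1,B1 rp2 wp1
slot 2 (MEM): ISSUE — free A2,Mu1,Ld0,B1 rp0 wp1
slot 3 (MEM): stall FU — free A2,Mu1,Ld0,B1 rp0 wp1
slot 4 (ALU): stall RD_PORT — free A2,Mu1,Ld0,B1 rp0 wp1

issued = [0, 1, 2]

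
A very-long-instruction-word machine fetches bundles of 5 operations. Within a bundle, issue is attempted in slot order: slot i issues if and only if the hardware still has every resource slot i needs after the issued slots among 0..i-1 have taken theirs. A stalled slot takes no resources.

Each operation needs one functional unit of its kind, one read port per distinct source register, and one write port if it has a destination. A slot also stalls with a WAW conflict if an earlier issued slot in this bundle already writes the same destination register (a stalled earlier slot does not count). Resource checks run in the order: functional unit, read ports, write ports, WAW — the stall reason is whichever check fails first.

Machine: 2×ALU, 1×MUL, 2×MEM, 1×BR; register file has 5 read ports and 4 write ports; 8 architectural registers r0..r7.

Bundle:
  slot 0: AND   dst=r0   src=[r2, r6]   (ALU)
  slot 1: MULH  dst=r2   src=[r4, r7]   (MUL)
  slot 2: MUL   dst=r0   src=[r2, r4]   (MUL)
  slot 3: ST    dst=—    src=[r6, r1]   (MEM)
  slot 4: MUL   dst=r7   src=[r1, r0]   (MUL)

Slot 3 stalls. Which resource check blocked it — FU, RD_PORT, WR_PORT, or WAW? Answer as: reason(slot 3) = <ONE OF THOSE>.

  0. ALU→r0 ⇒ go  {1A/1Mu/2Ld/1B | 3r 3w}
  1. MUL→r2 ⇒ go  {1A/0Mu/2Ld/1B | 1r 2w}
  2. MUL→r0 ⇒ no(FU)  {1A/0Mu/2Ld/1B | 1r 2w}
  3. MEM ⇒ no(RD_PORT)  {1A/0Mu/2Ld/1B | 1r 2w}
  4. MUL→r7 ⇒ no(FU)  {1A/0Mu/2Ld/1B | 1r 2w}

reason(slot 3) = RD_PORT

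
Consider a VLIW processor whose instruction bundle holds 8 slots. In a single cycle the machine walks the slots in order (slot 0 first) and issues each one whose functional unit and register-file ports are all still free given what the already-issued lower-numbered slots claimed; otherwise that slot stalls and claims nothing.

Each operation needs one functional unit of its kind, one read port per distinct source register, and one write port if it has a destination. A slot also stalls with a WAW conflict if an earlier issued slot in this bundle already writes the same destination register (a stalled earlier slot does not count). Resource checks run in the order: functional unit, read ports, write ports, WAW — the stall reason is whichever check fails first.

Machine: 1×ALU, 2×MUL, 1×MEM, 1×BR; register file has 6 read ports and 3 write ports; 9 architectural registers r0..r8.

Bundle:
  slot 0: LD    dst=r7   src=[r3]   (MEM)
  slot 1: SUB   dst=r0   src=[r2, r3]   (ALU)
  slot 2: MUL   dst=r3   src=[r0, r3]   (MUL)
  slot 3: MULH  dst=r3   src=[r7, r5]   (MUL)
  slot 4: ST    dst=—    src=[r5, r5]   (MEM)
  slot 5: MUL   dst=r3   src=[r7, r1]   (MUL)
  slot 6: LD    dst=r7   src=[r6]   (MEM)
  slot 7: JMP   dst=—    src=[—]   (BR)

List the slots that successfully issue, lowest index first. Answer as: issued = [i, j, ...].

issued = [0, 1, 2, 7]

  0. MEM→r7 ⇒ go  {1A/2Mu/0Ld/1B | 5r 2w}
  1. ALU→r0 ⇒ go  {0A/2Mu/0Ld/1B | 3r 1w}
  2. MUL→r3 ⇒ go  {0A/1Mu/0Ld/1B | 1r 0w}
  3. MUL→r3 ⇒ no(RD_PORT)  {0A/1Mu/0Ld/1B | 1r 0w}
  4. MEM ⇒ no(FU)  {0A/1Mu/0Ld/1B | 1r 0w}
  5. MUL→r3 ⇒ no(RD_PORT)  {0A/1Mu/0Ld/1B | 1r 0w}
  6. MEM→r7 ⇒ no(FU)  {0A/1Mu/0Ld/1B | 1r 0w}
  7. BR ⇒ go  {0A/1Mu/0Ld/0B | 1r 0w}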